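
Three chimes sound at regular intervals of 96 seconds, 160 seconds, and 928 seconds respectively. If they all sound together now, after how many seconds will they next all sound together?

13920 seconds

We need the least common multiple of the intervals.
96 = 2^5 × 3
160 = 2^5 × 5
928 = 2^5 × 29
LCM(96, 160, 928) = 2^5 × 3 × 5 × 29 = 13920.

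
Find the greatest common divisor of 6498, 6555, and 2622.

57

6498 = 2 × 3^2 × 19^2
6555 = 3 × 5 × 19 × 23
2622 = 2 × 3 × 19 × 23
gcd(6498, 6555, 2622) = 3 × 19 = 57.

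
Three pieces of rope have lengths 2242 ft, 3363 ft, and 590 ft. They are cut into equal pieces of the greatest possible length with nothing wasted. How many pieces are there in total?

105

Piece length = gcd(2242, 3363, 590).
2242 = 2 × 19 × 59
3363 = 3 × 19 × 59
590 = 2 × 5 × 59
gcd(2242, 3363, 590) = 59.
Total pieces = 2242/59 + 3363/59 + 590/59 = 38 + 57 + 10 = 105.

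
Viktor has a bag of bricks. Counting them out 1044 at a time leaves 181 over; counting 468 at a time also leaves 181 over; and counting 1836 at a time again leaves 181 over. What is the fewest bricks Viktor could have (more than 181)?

692353

N − 181 must be a common multiple of 1044, 468, and 1836.
1044 = 2^2 × 3^2 × 29
468 = 2^2 × 3^2 × 13
1836 = 2^2 × 3^3 × 17
LCM(1044, 468, 1836) = 2^2 × 3^3 × 13 × 17 × 29 = 692172.
Smallest N > 181 is LCM + 181 = 692172 + 181 = 692353.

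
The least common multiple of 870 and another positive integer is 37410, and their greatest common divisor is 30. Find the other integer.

1290

gcd × lcm = product of the two integers, so the other integer is (30 × 37410) / 870 = 1290.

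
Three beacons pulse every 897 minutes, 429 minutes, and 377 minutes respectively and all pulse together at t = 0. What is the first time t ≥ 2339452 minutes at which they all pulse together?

2575287 minutes

Joint pulses occur at multiples of LCM(897, 429, 377).
897 = 3 × 13 × 23
429 = 3 × 11 × 13
377 = 13 × 29
LCM(897, 429, 377) = 3 × 11 × 13 × 23 × 29 = 286143.
Smallest multiple of 286143 that is ≥ 2339452: ⌈2339452/286143⌉ × 286143 = 9 × 286143 = 2575287.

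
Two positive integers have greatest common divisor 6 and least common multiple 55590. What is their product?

For any two positive integers, gcd × lcm = product = 6 × 55590 = 333540.

333540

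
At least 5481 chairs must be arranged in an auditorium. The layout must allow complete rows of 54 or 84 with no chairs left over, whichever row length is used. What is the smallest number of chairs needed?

The number of chairs must be a common multiple of 54 and 84, so a multiple of their LCM.
54 = 2 × 3^3
84 = 2^2 × 3 × 7
LCM(54, 84) = 2^2 × 3^3 × 7 = 756.
Smallest multiple of 756 that is ≥ 5481: ⌈5481/756⌉ × 756 = 8 × 756 = 6048.

6048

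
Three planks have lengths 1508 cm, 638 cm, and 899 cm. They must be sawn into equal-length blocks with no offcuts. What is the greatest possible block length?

29 cm

The block length must divide every plank, so the greatest is gcd(1508, 638, 899).
1508 = 2^2 × 13 × 29
638 = 2 × 11 × 29
899 = 29 × 31
gcd(1508, 638, 899) = 29.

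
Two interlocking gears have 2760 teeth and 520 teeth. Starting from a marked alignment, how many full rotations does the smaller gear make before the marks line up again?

They are all back at their starting positions together after one LCM of the periods.
2760 = 2^3 × 3 × 5 × 23
520 = 2^3 × 5 × 13
LCM(2760, 520) = 2^3 × 3 × 5 × 13 × 23 = 35880.
Rotations for period 520: 35880 / 520 = 69.

69 rotations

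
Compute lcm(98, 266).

1862

98 = 2 × 7^2
266 = 2 × 7 × 19
LCM(98, 266) = 2 × 7^2 × 19 = 1862.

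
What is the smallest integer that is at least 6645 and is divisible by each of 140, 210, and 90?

The integer must be a common multiple of 140, 210, and 90, so a multiple of their LCM.
140 = 2^2 × 5 × 7
210 = 2 × 3 × 5 × 7
90 = 2 × 3^2 × 5
LCM(140, 210, 90) = 2^2 × 3^2 × 5 × 7 = 1260.
Smallest multiple of 1260 that is ≥ 6645: ⌈6645/1260⌉ × 1260 = 6 × 1260 = 7560.

7560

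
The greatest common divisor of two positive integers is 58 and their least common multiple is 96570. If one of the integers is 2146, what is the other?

For two integers, gcd × lcm = product, so the other is (58 × 96570) / 2146 = 5601060 / 2146 = 2610.

2610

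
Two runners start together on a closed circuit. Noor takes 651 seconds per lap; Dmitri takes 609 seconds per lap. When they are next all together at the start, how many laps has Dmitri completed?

31 laps

All finish a whole number of cycles simultaneously at t = LCM of the periods.
651 = 3 × 7 × 31
609 = 3 × 7 × 29
LCM(651, 609) = 3 × 7 × 29 × 31 = 18879.
Laps for period 609: 18879 / 609 = 31.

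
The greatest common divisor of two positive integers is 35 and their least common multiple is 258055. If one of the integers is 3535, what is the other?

For two integers, gcd × lcm = product, so the other is (35 × 258055) / 3535 = 9031925 / 3535 = 2555.

2555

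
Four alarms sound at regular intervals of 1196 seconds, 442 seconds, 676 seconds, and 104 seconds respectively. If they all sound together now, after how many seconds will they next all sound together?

They coincide at every common multiple of the periods; the first is the LCM.
1196 = 2^2 × 13 × 23
442 = 2 × 13 × 17
676 = 2^2 × 13^2
104 = 2^3 × 13
LCM(1196, 442, 676, 104) = 2^3 × 13^2 × 17 × 23 = 528632.

528632 seconds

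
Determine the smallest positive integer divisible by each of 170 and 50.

850

170 = 2 × 5 × 17
50 = 2 × 5^2
LCM(170, 50) = 2 × 5^2 × 17 = 850.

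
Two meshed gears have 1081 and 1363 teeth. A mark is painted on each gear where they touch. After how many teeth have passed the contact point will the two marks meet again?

They coincide at every common multiple of the periods; the first is the LCM.
1081 = 23 × 47
1363 = 29 × 47
LCM(1081, 1363) = 23 × 29 × 47 = 31349.

31349 teeth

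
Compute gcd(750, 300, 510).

750 = 2 × 3 × 5^3
300 = 2^2 × 3 × 5^2
510 = 2 × 3 × 5 × 17
gcd(750, 300, 510) = 2 × 3 × 5 = 30.

30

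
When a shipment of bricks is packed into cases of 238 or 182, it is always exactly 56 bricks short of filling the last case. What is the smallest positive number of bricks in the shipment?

Being 56 short of a full case of size k means N ≡ −56 (mod k), i.e. N + 56 is a multiple of each size.
238 = 2 × 7 × 17
182 = 2 × 7 × 13
LCM(238, 182) = 2 × 7 × 13 × 17 = 3094.
Smallest positive N is 3094 − 56 = 3038.

3038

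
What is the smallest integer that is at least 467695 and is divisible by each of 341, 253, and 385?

The integer must be a common multiple of 341, 253, and 385, so a multiple of their LCM.
341 = 11 × 31
253 = 11 × 23
385 = 5 × 7 × 11
LCM(341, 253, 385) = 5 × 7 × 11 × 23 × 31 = 274505.
Smallest multiple of 274505 that is ≥ 467695: ⌈467695/274505⌉ × 274505 = 2 × 274505 = 549010.

549010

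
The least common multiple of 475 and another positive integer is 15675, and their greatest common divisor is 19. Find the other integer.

gcd × lcm = product of the two integers, so the other integer is (19 × 15675) / 475 = 627.

627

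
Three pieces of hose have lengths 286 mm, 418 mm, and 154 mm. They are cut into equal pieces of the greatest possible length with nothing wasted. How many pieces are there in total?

Piece length = gcd(286, 418, 154).
286 = 2 × 11 × 13
418 = 2 × 11 × 19
154 = 2 × 7 × 11
gcd(286, 418, 154) = 2 × 11 = 22.
Total pieces = 286/22 + 418/22 + 154/22 = 13 + 19 + 7 = 39.

39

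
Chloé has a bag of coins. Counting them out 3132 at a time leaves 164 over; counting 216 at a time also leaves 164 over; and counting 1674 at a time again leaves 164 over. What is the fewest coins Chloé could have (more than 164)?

N − 164 must be a common multiple of 3132, 216, and 1674.
3132 = 2^2 × 3^3 × 29
216 = 2^3 × 3^3
1674 = 2 × 3^3 × 31
LCM(3132, 216, 1674) = 2^3 × 3^3 × 29 × 31 = 194184.
Smallest N > 164 is LCM + 164 = 194184 + 164 = 194348.

194348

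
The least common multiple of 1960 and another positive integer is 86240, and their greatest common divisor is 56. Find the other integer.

2464

gcd × lcm = product of the two integers, so the other integer is (56 × 86240) / 1960 = 2464.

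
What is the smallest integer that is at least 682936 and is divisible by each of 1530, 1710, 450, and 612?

The integer must be a common multiple of 1530, 1710, 450, and 612, so a multiple of their LCM.
1530 = 2 × 3^2 × 5 × 17
1710 = 2 × 3^2 × 5 × 19
450 = 2 × 3^2 × 5^2
612 = 2^2 × 3^2 × 17
LCM(1530, 1710, 450, 612) = 2^2 × 3^2 × 5^2 × 17 × 19 = 290700.
Smallest multiple of 290700 that is ≥ 682936: ⌈682936/290700⌉ × 290700 = 3 × 290700 = 872100.

872100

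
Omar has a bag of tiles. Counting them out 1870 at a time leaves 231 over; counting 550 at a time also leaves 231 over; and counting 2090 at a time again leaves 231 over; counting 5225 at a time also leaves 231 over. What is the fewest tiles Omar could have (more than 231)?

N − 231 must be a common multiple of 1870, 550, 2090, and 5225.
1870 = 2 × 5 × 11 × 17
550 = 2 × 5^2 × 11
2090 = 2 × 5 × 11 × 19
5225 = 5^2 × 11 × 19
LCM(1870, 550, 2090, 5225) = 2 × 5^2 × 11 × 17 × 19 = 177650.
Smallest N > 231 is LCM + 231 = 177650 + 231 = 177881.

177881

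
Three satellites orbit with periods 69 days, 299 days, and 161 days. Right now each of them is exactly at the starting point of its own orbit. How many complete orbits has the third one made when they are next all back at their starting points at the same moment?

All finish a whole number of cycles simultaneously at t = LCM of the periods.
69 = 3 × 23
299 = 13 × 23
161 = 7 × 23
LCM(69, 299, 161) = 3 × 7 × 13 × 23 = 6279.
Orbits for period 161: 6279 / 161 = 39.

39 orbits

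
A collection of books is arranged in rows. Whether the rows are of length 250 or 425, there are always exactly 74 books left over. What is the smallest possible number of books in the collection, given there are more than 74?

N − 74 must be a common multiple of 250 and 425.
250 = 2 × 5^3
425 = 5^2 × 17
LCM(250, 425) = 2 × 5^3 × 17 = 4250.
Smallest N > 74 is LCM + 74 = 4250 + 74 = 4324.

4324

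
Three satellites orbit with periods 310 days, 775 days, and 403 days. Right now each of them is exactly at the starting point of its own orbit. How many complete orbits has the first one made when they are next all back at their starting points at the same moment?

65 orbits

They are all back at their starting positions together after one LCM of the periods.
310 = 2 × 5 × 31
775 = 5^2 × 31
403 = 13 × 31
LCM(310, 775, 403) = 2 × 5^2 × 13 × 31 = 20150.
Orbits for period 310: 20150 / 310 = 65.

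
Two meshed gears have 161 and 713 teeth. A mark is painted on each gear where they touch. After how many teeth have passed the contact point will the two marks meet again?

4991 teeth

We need the least common multiple of the intervals.
161 = 7 × 23
713 = 23 × 31
LCM(161, 713) = 7 × 23 × 31 = 4991.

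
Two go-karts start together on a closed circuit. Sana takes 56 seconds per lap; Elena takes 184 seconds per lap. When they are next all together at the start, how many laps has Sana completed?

They are all back at their starting positions together after one LCM of the periods.
56 = 2^3 × 7
184 = 2^3 × 23
LCM(56, 184) = 2^3 × 7 × 23 = 1288.
Laps for period 56: 1288 / 56 = 23.

23 laps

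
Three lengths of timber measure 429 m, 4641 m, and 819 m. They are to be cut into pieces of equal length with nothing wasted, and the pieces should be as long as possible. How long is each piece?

39 m

Each piece length must divide every original length, so the longest possible is gcd(429, 4641, 819).
429 = 3 × 11 × 13
4641 = 3 × 7 × 13 × 17
819 = 3^2 × 7 × 13
gcd(429, 4641, 819) = 3 × 13 = 39.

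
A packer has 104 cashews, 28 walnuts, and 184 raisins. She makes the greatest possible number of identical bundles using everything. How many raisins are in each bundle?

46

Number of bundles = gcd(104, 28, 184).
104 = 2^3 × 13
28 = 2^2 × 7
184 = 2^3 × 23
gcd(104, 28, 184) = 2^2 = 4.
raisins per bundle = 184 / 4 = 46.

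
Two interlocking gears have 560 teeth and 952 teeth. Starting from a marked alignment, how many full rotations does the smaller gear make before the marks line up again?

All finish a whole number of cycles simultaneously at t = LCM of the periods.
560 = 2^4 × 5 × 7
952 = 2^3 × 7 × 17
LCM(560, 952) = 2^4 × 5 × 7 × 17 = 9520.
Rotations for period 560: 9520 / 560 = 17.

17 rotations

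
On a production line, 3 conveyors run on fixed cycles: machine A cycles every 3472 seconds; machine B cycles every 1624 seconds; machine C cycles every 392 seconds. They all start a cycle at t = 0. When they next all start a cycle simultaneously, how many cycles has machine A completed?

203 cycles

The first common completion time is the LCM of the periods.
3472 = 2^4 × 7 × 31
1624 = 2^3 × 7 × 29
392 = 2^3 × 7^2
LCM(3472, 1624, 392) = 2^4 × 7^2 × 29 × 31 = 704816.
Cycles for period 3472: 704816 / 3472 = 203.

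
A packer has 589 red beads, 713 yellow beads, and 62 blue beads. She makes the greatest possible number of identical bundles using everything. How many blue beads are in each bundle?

2

Number of bundles = gcd(589, 713, 62).
589 = 19 × 31
713 = 23 × 31
62 = 2 × 31
gcd(589, 713, 62) = 31.
blue beads per bundle = 62 / 31 = 2.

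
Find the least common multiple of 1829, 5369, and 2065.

832195

1829 = 31 × 59
5369 = 7 × 13 × 59
2065 = 5 × 7 × 59
LCM(1829, 5369, 2065) = 5 × 7 × 13 × 31 × 59 = 832195.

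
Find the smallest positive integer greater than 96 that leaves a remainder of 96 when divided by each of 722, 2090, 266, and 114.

N − 96 must be a common multiple of 722, 2090, 266, and 114.
722 = 2 × 19^2
2090 = 2 × 5 × 11 × 19
266 = 2 × 7 × 19
114 = 2 × 3 × 19
LCM(722, 2090, 266, 114) = 2 × 3 × 5 × 7 × 11 × 19^2 = 833910.
Smallest N > 96 is LCM + 96 = 833910 + 96 = 834006.

834006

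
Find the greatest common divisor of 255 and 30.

15

255 = 3 × 5 × 17
30 = 2 × 3 × 5
gcd(255, 30) = 3 × 5 = 15.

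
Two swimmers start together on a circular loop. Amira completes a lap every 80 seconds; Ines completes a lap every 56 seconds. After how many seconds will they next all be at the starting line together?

560 seconds

We need the least common multiple of the intervals.
80 = 2^4 × 5
56 = 2^3 × 7
LCM(80, 56) = 2^4 × 5 × 7 = 560.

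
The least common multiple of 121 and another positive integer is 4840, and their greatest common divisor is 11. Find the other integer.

gcd × lcm = product of the two integers, so the other integer is (11 × 4840) / 121 = 440.

440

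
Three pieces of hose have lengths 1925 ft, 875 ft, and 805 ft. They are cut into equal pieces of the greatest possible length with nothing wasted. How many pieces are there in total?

Piece length = gcd(1925, 875, 805).
1925 = 5^2 × 7 × 11
875 = 5^3 × 7
805 = 5 × 7 × 23
gcd(1925, 875, 805) = 5 × 7 = 35.
Total pieces = 1925/35 + 875/35 + 805/35 = 55 + 25 + 23 = 103.

103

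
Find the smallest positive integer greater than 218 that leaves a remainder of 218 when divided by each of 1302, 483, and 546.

N − 218 must be a common multiple of 1302, 483, and 546.
1302 = 2 × 3 × 7 × 31
483 = 3 × 7 × 23
546 = 2 × 3 × 7 × 13
LCM(1302, 483, 546) = 2 × 3 × 7 × 13 × 23 × 31 = 389298.
Smallest N > 218 is LCM + 218 = 389298 + 218 = 389516.

389516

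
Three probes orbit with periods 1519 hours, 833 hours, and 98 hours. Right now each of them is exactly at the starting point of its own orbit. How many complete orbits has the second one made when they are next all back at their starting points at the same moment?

62 orbits

All finish a whole number of cycles simultaneously at t = LCM of the periods.
1519 = 7^2 × 31
833 = 7^2 × 17
98 = 2 × 7^2
LCM(1519, 833, 98) = 2 × 7^2 × 17 × 31 = 51646.
Orbits for period 833: 51646 / 833 = 62.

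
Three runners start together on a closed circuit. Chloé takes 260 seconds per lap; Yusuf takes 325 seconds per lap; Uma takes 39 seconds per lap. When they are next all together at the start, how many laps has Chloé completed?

The first common completion time is the LCM of the periods.
260 = 2^2 × 5 × 13
325 = 5^2 × 13
39 = 3 × 13
LCM(260, 325, 39) = 2^2 × 3 × 5^2 × 13 = 3900.
Laps for period 260: 3900 / 260 = 15.

15 laps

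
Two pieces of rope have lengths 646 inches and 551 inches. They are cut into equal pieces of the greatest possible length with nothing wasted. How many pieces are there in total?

Piece length = gcd(646, 551).
646 = 2 × 17 × 19
551 = 19 × 29
gcd(646, 551) = 19.
Total pieces = 646/19 + 551/19 = 34 + 29 = 63.

63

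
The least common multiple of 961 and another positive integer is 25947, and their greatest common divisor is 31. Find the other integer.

gcd × lcm = product of the two integers, so the other integer is (31 × 25947) / 961 = 837.

837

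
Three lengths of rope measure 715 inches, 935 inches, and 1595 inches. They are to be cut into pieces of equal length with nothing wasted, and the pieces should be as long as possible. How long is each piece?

The greatest length dividing all of 715, 935, and 1595 is their gcd.
715 = 5 × 11 × 13
935 = 5 × 11 × 17
1595 = 5 × 11 × 29
gcd(715, 935, 1595) = 5 × 11 = 55.

55 inches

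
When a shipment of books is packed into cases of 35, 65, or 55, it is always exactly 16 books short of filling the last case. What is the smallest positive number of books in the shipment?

4989

Being 16 short of a full case of size k means N ≡ −16 (mod k), i.e. N + 16 is a multiple of each size.
35 = 5 × 7
65 = 5 × 13
55 = 5 × 11
LCM(35, 65, 55) = 5 × 7 × 11 × 13 = 5005.
Smallest positive N is 5005 − 16 = 4989.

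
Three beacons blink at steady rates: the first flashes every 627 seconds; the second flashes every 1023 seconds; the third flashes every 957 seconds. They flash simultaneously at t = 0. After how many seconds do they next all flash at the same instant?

They coincide at every common multiple of the periods; the first is the LCM.
627 = 3 × 11 × 19
1023 = 3 × 11 × 31
957 = 3 × 11 × 29
LCM(627, 1023, 957) = 3 × 11 × 19 × 29 × 31 = 563673.

563673 seconds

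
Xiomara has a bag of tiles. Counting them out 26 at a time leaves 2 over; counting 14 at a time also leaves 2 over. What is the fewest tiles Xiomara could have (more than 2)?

N − 2 must be a common multiple of 26 and 14.
26 = 2 × 13
14 = 2 × 7
LCM(26, 14) = 2 × 7 × 13 = 182.
Smallest N > 2 is LCM + 2 = 182 + 2 = 184.

184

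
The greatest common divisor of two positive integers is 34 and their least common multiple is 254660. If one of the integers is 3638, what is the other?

2380

For two integers, gcd × lcm = product, so the other is (34 × 254660) / 3638 = 8658440 / 3638 = 2380.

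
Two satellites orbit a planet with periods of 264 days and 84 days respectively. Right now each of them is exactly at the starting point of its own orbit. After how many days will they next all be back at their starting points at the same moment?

They coincide at every common multiple of the periods; the first is the LCM.
264 = 2^3 × 3 × 11
84 = 2^2 × 3 × 7
LCM(264, 84) = 2^3 × 3 × 7 × 11 = 1848.

1848 days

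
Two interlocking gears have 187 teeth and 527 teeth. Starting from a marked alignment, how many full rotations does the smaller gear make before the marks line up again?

They are all back at their starting positions together after one LCM of the periods.
187 = 11 × 17
527 = 17 × 31
LCM(187, 527) = 11 × 17 × 31 = 5797.
Rotations for period 187: 5797 / 187 = 31.

31 rotations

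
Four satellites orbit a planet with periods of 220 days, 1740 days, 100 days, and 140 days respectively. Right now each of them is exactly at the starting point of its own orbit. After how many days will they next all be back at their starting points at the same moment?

669900 days

The first simultaneous occurrence is after LCM of the individual periods.
220 = 2^2 × 5 × 11
1740 = 2^2 × 3 × 5 × 29
100 = 2^2 × 5^2
140 = 2^2 × 5 × 7
LCM(220, 1740, 100, 140) = 2^2 × 3 × 5^2 × 7 × 11 × 29 = 669900.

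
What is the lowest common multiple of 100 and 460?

100 = 2^2 × 5^2
460 = 2^2 × 5 × 23
LCM(100, 460) = 2^2 × 5^2 × 23 = 2300.

2300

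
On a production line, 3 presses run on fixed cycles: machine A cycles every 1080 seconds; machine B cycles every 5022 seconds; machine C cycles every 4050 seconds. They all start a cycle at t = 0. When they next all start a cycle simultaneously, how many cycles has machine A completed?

They are all back at their starting positions together after one LCM of the periods.
1080 = 2^3 × 3^3 × 5
5022 = 2 × 3^4 × 31
4050 = 2 × 3^4 × 5^2
LCM(1080, 5022, 4050) = 2^3 × 3^4 × 5^2 × 31 = 502200.
Cycles for period 1080: 502200 / 1080 = 465.

465 cycles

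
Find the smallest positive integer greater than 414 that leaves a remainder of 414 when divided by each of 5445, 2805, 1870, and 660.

N − 414 must be a common multiple of 5445, 2805, 1870, and 660.
5445 = 3^2 × 5 × 11^2
2805 = 3 × 5 × 11 × 17
1870 = 2 × 5 × 11 × 17
660 = 2^2 × 3 × 5 × 11
LCM(5445, 2805, 1870, 660) = 2^2 × 3^2 × 5 × 11^2 × 17 = 370260.
Smallest N > 414 is LCM + 414 = 370260 + 414 = 370674.

370674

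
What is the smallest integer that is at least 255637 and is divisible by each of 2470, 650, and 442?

The integer must be a common multiple of 2470, 650, and 442, so a multiple of their LCM.
2470 = 2 × 5 × 13 × 19
650 = 2 × 5^2 × 13
442 = 2 × 13 × 17
LCM(2470, 650, 442) = 2 × 5^2 × 13 × 17 × 19 = 209950.
Smallest multiple of 209950 that is ≥ 255637: ⌈255637/209950⌉ × 209950 = 2 × 209950 = 419900.

419900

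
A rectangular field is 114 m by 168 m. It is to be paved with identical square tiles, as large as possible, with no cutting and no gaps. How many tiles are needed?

Tile side = gcd(114, 168).
114 = 2 × 3 × 19
168 = 2^3 × 3 × 7
gcd(114, 168) = 2 × 3 = 6.
Tiles: (114/6) × (168/6) = 19 × 28 = 532.

532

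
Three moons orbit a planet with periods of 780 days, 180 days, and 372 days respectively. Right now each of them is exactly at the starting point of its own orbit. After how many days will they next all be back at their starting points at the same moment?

They coincide at every common multiple of the periods; the first is the LCM.
780 = 2^2 × 3 × 5 × 13
180 = 2^2 × 3^2 × 5
372 = 2^2 × 3 × 31
LCM(780, 180, 372) = 2^2 × 3^2 × 5 × 13 × 31 = 72540.

72540 days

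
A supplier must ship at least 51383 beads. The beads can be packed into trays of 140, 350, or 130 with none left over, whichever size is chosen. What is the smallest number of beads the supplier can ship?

54600

The number of beads must be a common multiple of 140, 350, and 130, so a multiple of their LCM.
140 = 2^2 × 5 × 7
350 = 2 × 5^2 × 7
130 = 2 × 5 × 13
LCM(140, 350, 130) = 2^2 × 5^2 × 7 × 13 = 9100.
Smallest multiple of 9100 that is ≥ 51383: ⌈51383/9100⌉ × 9100 = 6 × 9100 = 54600.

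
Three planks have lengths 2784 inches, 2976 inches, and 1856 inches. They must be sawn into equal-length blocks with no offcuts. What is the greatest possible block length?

This is the greatest common divisor of 2784, 2976, and 1856.
2784 = 2^5 × 3 × 29
2976 = 2^5 × 3 × 31
1856 = 2^6 × 29
gcd(2784, 2976, 1856) = 2^5 = 32.

32 inches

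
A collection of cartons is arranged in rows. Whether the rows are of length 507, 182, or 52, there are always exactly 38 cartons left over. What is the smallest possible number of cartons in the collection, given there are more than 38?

14234

N − 38 must be a common multiple of 507, 182, and 52.
507 = 3 × 13^2
182 = 2 × 7 × 13
52 = 2^2 × 13
LCM(507, 182, 52) = 2^2 × 3 × 7 × 13^2 = 14196.
Smallest N > 38 is LCM + 38 = 14196 + 38 = 14234.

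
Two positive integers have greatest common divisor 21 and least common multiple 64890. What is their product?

1362690

For any two positive integers, gcd × lcm = product = 21 × 64890 = 1362690.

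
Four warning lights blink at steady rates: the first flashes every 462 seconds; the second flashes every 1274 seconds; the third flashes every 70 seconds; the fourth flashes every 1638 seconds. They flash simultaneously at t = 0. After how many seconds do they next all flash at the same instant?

They coincide at every common multiple of the periods; the first is the LCM.
462 = 2 × 3 × 7 × 11
1274 = 2 × 7^2 × 13
70 = 2 × 5 × 7
1638 = 2 × 3^2 × 7 × 13
LCM(462, 1274, 70, 1638) = 2 × 3^2 × 5 × 7^2 × 11 × 13 = 630630.

630630 seconds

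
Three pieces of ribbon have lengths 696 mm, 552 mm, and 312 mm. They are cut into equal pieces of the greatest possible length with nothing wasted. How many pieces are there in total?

Piece length = gcd(696, 552, 312).
696 = 2^3 × 3 × 29
552 = 2^3 × 3 × 23
312 = 2^3 × 3 × 13
gcd(696, 552, 312) = 2^3 × 3 = 24.
Total pieces = 696/24 + 552/24 + 312/24 = 29 + 23 + 13 = 65.

65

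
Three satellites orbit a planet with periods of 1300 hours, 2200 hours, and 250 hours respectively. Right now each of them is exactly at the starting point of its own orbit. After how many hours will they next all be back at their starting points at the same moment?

They coincide at every common multiple of the periods; the first is the LCM.
1300 = 2^2 × 5^2 × 13
2200 = 2^3 × 5^2 × 11
250 = 2 × 5^3
LCM(1300, 2200, 250) = 2^3 × 5^3 × 11 × 13 = 143000.

143000 hours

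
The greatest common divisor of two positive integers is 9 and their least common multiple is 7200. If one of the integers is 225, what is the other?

For two integers, gcd × lcm = product, so the other is (9 × 7200) / 225 = 64800 / 225 = 288.

288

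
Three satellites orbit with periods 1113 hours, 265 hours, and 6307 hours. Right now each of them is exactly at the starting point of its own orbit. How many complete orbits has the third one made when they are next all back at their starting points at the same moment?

15 orbits

All finish a whole number of cycles simultaneously at t = LCM of the periods.
1113 = 3 × 7 × 53
265 = 5 × 53
6307 = 7 × 17 × 53
LCM(1113, 265, 6307) = 3 × 5 × 7 × 17 × 53 = 94605.
Orbits for period 6307: 94605 / 6307 = 15.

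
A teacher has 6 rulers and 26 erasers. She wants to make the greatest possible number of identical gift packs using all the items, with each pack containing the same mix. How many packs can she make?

The pack count must divide each quantity, so the greatest is gcd(6, 26).
6 = 2 × 3
26 = 2 × 13
gcd(6, 26) = 2.

2 packs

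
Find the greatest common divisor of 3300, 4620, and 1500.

60

3300 = 2^2 × 3 × 5^2 × 11
4620 = 2^2 × 3 × 5 × 7 × 11
1500 = 2^2 × 3 × 5^3
gcd(3300, 4620, 1500) = 2^2 × 3 × 5 = 60.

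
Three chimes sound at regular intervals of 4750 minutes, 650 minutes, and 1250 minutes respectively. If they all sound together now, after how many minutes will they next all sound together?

308750 minutes

They coincide at every common multiple of the periods; the first is the LCM.
4750 = 2 × 5^3 × 19
650 = 2 × 5^2 × 13
1250 = 2 × 5^4
LCM(4750, 650, 1250) = 2 × 5^4 × 13 × 19 = 308750.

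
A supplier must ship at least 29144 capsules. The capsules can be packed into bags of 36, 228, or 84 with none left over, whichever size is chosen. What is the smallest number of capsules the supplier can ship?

33516

The number of capsules must be a common multiple of 36, 228, and 84, so a multiple of their LCM.
36 = 2^2 × 3^2
228 = 2^2 × 3 × 19
84 = 2^2 × 3 × 7
LCM(36, 228, 84) = 2^2 × 3^2 × 7 × 19 = 4788.
Smallest multiple of 4788 that is ≥ 29144: ⌈29144/4788⌉ × 4788 = 7 × 4788 = 33516.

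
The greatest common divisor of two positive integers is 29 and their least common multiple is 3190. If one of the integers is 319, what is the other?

290

For two integers, gcd × lcm = product, so the other is (29 × 3190) / 319 = 92510 / 319 = 290.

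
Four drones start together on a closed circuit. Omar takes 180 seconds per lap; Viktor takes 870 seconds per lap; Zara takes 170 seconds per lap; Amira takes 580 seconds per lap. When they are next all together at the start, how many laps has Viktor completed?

The first common completion time is the LCM of the periods.
180 = 2^2 × 3^2 × 5
870 = 2 × 3 × 5 × 29
170 = 2 × 5 × 17
580 = 2^2 × 5 × 29
LCM(180, 870, 170, 580) = 2^2 × 3^2 × 5 × 17 × 29 = 88740.
Laps for period 870: 88740 / 870 = 102.

102 laps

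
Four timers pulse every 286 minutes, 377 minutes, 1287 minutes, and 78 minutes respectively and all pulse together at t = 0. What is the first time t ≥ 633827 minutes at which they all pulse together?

671814 minutes

Joint pulses occur at multiples of LCM(286, 377, 1287, 78).
286 = 2 × 11 × 13
377 = 13 × 29
1287 = 3^2 × 11 × 13
78 = 2 × 3 × 13
LCM(286, 377, 1287, 78) = 2 × 3^2 × 11 × 13 × 29 = 74646.
Smallest multiple of 74646 that is ≥ 633827: ⌈633827/74646⌉ × 74646 = 9 × 74646 = 671814.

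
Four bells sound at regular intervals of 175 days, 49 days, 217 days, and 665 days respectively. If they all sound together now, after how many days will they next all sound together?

The first simultaneous occurrence is after LCM of the individual periods.
175 = 5^2 × 7
49 = 7^2
217 = 7 × 31
665 = 5 × 7 × 19
LCM(175, 49, 217, 665) = 5^2 × 7^2 × 19 × 31 = 721525.

721525 days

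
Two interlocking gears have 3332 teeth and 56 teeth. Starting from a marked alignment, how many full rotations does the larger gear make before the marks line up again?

2 rotations

All finish a whole number of cycles simultaneously at t = LCM of the periods.
3332 = 2^2 × 7^2 × 17
56 = 2^3 × 7
LCM(3332, 56) = 2^3 × 7^2 × 17 = 6664.
Rotations for period 3332: 6664 / 3332 = 2.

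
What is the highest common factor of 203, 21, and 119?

203 = 7 × 29
21 = 3 × 7
119 = 7 × 17
gcd(203, 21, 119) = 7.

7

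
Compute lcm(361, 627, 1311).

273999

361 = 19^2
627 = 3 × 11 × 19
1311 = 3 × 19 × 23
LCM(361, 627, 1311) = 3 × 11 × 19^2 × 23 = 273999.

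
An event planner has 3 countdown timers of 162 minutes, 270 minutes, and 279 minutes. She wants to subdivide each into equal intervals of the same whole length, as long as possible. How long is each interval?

The interval must divide each timer length; the longest such is the gcd.
162 = 2 × 3^4
270 = 2 × 3^3 × 5
279 = 3^2 × 31
gcd(162, 270, 279) = 3^2 = 9.

9 minutes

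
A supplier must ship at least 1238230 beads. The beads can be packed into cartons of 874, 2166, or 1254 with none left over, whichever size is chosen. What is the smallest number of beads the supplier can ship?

The number of beads must be a common multiple of 874, 2166, and 1254, so a multiple of their LCM.
874 = 2 × 19 × 23
2166 = 2 × 3 × 19^2
1254 = 2 × 3 × 11 × 19
LCM(874, 2166, 1254) = 2 × 3 × 11 × 19^2 × 23 = 547998.
Smallest multiple of 547998 that is ≥ 1238230: ⌈1238230/547998⌉ × 547998 = 3 × 547998 = 1643994.

1643994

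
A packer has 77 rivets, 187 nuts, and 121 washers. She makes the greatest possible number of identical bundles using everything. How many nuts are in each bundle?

17

Number of bundles = gcd(77, 187, 121).
77 = 7 × 11
187 = 11 × 17
121 = 11^2
gcd(77, 187, 121) = 11.
nuts per bundle = 187 / 11 = 17.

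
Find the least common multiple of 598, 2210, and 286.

559130

598 = 2 × 13 × 23
2210 = 2 × 5 × 13 × 17
286 = 2 × 11 × 13
LCM(598, 2210, 286) = 2 × 5 × 11 × 13 × 17 × 23 = 559130.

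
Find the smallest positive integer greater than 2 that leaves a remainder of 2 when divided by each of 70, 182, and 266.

N − 2 must be a common multiple of 70, 182, and 266.
70 = 2 × 5 × 7
182 = 2 × 7 × 13
266 = 2 × 7 × 19
LCM(70, 182, 266) = 2 × 5 × 7 × 13 × 19 = 17290.
Smallest N > 2 is LCM + 2 = 17290 + 2 = 17292.

17292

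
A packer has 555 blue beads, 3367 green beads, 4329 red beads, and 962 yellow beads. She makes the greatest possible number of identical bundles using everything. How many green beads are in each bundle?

Number of bundles = gcd(555, 3367, 4329, 962).
555 = 3 × 5 × 37
3367 = 7 × 13 × 37
4329 = 3^2 × 13 × 37
962 = 2 × 13 × 37
gcd(555, 3367, 4329, 962) = 37.
green beads per bundle = 3367 / 37 = 91.

91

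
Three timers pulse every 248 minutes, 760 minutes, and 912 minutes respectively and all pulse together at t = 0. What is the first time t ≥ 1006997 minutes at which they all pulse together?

Joint pulses occur at multiples of LCM(248, 760, 912).
248 = 2^3 × 31
760 = 2^3 × 5 × 19
912 = 2^4 × 3 × 19
LCM(248, 760, 912) = 2^4 × 3 × 5 × 19 × 31 = 141360.
Smallest multiple of 141360 that is ≥ 1006997: ⌈1006997/141360⌉ × 141360 = 8 × 141360 = 1130880.

1130880 minutes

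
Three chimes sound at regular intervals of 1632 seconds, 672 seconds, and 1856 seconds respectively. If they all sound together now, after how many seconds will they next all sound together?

The first simultaneous occurrence is after LCM of the individual periods.
1632 = 2^5 × 3 × 17
672 = 2^5 × 3 × 7
1856 = 2^6 × 29
LCM(1632, 672, 1856) = 2^6 × 3 × 7 × 17 × 29 = 662592.

662592 seconds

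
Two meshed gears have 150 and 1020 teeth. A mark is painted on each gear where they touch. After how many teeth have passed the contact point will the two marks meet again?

They coincide at every common multiple of the periods; the first is the LCM.
150 = 2 × 3 × 5^2
1020 = 2^2 × 3 × 5 × 17
LCM(150, 1020) = 2^2 × 3 × 5^2 × 17 = 5100.

5100 teeth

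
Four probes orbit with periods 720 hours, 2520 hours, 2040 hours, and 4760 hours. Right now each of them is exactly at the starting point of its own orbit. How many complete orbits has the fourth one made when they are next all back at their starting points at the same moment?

They are all back at their starting positions together after one LCM of the periods.
720 = 2^4 × 3^2 × 5
2520 = 2^3 × 3^2 × 5 × 7
2040 = 2^3 × 3 × 5 × 17
4760 = 2^3 × 5 × 7 × 17
LCM(720, 2520, 2040, 4760) = 2^4 × 3^2 × 5 × 7 × 17 = 85680.
Orbits for period 4760: 85680 / 4760 = 18.

18 orbits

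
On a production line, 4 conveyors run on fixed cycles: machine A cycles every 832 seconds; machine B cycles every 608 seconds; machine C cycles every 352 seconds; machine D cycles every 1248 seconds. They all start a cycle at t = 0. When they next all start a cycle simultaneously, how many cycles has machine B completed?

858 cycles

All finish a whole number of cycles simultaneously at t = LCM of the periods.
832 = 2^6 × 13
608 = 2^5 × 19
352 = 2^5 × 11
1248 = 2^5 × 3 × 13
LCM(832, 608, 352, 1248) = 2^6 × 3 × 11 × 13 × 19 = 521664.
Cycles for period 608: 521664 / 608 = 858.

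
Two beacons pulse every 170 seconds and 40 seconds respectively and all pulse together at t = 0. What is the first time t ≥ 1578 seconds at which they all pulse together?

2040 seconds

Joint pulses occur at multiples of LCM(170, 40).
170 = 2 × 5 × 17
40 = 2^3 × 5
LCM(170, 40) = 2^3 × 5 × 17 = 680.
Smallest multiple of 680 that is ≥ 1578: ⌈1578/680⌉ × 680 = 3 × 680 = 2040.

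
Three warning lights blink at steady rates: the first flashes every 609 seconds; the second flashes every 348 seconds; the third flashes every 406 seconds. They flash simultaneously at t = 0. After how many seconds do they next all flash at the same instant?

They coincide at every common multiple of the periods; the first is the LCM.
609 = 3 × 7 × 29
348 = 2^2 × 3 × 29
406 = 2 × 7 × 29
LCM(609, 348, 406) = 2^2 × 3 × 7 × 29 = 2436.

2436 seconds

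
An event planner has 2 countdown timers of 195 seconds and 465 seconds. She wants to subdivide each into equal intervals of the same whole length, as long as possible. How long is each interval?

The interval must divide each timer length; the longest such is the gcd.
195 = 3 × 5 × 13
465 = 3 × 5 × 31
gcd(195, 465) = 3 × 5 = 15.

15 seconds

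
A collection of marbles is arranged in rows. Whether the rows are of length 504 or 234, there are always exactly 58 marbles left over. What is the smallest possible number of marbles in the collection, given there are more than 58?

6610

N − 58 must be a common multiple of 504 and 234.
504 = 2^3 × 3^2 × 7
234 = 2 × 3^2 × 13
LCM(504, 234) = 2^3 × 3^2 × 7 × 13 = 6552.
Smallest N > 58 is LCM + 58 = 6552 + 58 = 6610.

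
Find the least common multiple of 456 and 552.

456 = 2^3 × 3 × 19
552 = 2^3 × 3 × 23
LCM(456, 552) = 2^3 × 3 × 19 × 23 = 10488.

10488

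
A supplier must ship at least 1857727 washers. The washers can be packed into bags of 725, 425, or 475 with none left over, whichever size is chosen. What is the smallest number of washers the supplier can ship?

1873400

The number of washers must be a common multiple of 725, 425, and 475, so a multiple of their LCM.
725 = 5^2 × 29
425 = 5^2 × 17
475 = 5^2 × 19
LCM(725, 425, 475) = 5^2 × 17 × 19 × 29 = 234175.
Smallest multiple of 234175 that is ≥ 1857727: ⌈1857727/234175⌉ × 234175 = 8 × 234175 = 1873400.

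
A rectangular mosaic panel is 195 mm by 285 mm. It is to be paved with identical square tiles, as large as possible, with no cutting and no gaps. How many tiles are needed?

247

Tile side = gcd(195, 285).
195 = 3 × 5 × 13
285 = 3 × 5 × 19
gcd(195, 285) = 3 × 5 = 15.
Tiles: (195/15) × (285/15) = 13 × 19 = 247.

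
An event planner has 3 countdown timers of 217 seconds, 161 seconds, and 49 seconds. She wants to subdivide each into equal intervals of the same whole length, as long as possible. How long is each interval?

7 seconds

The interval must divide each timer length; the longest such is the gcd.
217 = 7 × 31
161 = 7 × 23
49 = 7^2
gcd(217, 161, 49) = 7.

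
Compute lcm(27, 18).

54

27 = 3^3
18 = 2 × 3^2
LCM(27, 18) = 2 × 3^3 = 54.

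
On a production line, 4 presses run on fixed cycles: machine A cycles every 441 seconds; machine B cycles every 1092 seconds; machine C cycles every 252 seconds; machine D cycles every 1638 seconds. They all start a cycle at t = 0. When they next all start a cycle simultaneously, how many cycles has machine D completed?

14 cycles

The first common completion time is the LCM of the periods.
441 = 3^2 × 7^2
1092 = 2^2 × 3 × 7 × 13
252 = 2^2 × 3^2 × 7
1638 = 2 × 3^2 × 7 × 13
LCM(441, 1092, 252, 1638) = 2^2 × 3^2 × 7^2 × 13 = 22932.
Cycles for period 1638: 22932 / 1638 = 14.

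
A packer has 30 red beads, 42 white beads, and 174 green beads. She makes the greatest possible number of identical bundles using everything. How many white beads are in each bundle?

Number of bundles = gcd(30, 42, 174).
30 = 2 × 3 × 5
42 = 2 × 3 × 7
174 = 2 × 3 × 29
gcd(30, 42, 174) = 2 × 3 = 6.
white beads per bundle = 42 / 6 = 7.

7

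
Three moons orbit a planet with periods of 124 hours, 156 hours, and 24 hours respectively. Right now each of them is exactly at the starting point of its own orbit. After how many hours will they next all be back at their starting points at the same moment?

9672 hours

They coincide at every common multiple of the periods; the first is the LCM.
124 = 2^2 × 31
156 = 2^2 × 3 × 13
24 = 2^3 × 3
LCM(124, 156, 24) = 2^3 × 3 × 13 × 31 = 9672.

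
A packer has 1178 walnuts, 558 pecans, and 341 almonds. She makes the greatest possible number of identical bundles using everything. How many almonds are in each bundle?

Number of bundles = gcd(1178, 558, 341).
1178 = 2 × 19 × 31
558 = 2 × 3^2 × 31
341 = 11 × 31
gcd(1178, 558, 341) = 31.
almonds per bundle = 341 / 31 = 11.

11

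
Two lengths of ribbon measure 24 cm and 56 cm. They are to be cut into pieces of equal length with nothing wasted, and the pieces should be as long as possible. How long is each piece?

By the Euclidean algorithm:
56 = 2 × 24 + 8
24 = 3 × 8 + 0
gcd(24, 56) = 8.

8 cm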